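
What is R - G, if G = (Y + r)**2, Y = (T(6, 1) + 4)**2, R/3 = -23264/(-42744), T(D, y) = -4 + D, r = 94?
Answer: -30095992/1781 ≈ -16898.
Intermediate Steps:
R = 2908/1781 (R = 3*(-23264/(-42744)) = 3*(-23264*(-1/42744)) = 3*(2908/5343) = 2908/1781 ≈ 1.6328)
Y = 36 (Y = ((-4 + 6) + 4)**2 = (2 + 4)**2 = 6**2 = 36)
G = 16900 (G = (36 + 94)**2 = 130**2 = 16900)
R - G = 2908/1781 - 1*16900 = 2908/1781 - 16900 = -30095992/1781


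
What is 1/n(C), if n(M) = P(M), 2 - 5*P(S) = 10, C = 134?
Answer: -5/8 ≈ -0.62500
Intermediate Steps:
P(S) = -8/5 (P(S) = 2/5 - 1/5*10 = 2/5 - 2 = -8/5)
n(M) = -8/5
1/n(C) = 1/(-8/5) = -5/8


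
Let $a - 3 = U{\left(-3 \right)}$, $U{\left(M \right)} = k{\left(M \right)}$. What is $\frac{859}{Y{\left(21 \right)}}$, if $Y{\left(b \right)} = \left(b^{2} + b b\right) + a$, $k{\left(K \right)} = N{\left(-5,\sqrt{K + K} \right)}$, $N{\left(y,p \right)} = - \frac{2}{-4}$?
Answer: $\frac{1718}{1771} \approx 0.97007$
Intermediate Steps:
$N{\left(y,p \right)} = \frac{1}{2}$ ($N{\left(y,p \right)} = \left(-2\right) \left(- \frac{1}{4}\right) = \frac{1}{2}$)
$k{\left(K \right)} = \frac{1}{2}$
$U{\left(M \right)} = \frac{1}{2}$
$a = \frac{7}{2}$ ($a = 3 + \frac{1}{2} = \frac{7}{2} \approx 3.5$)
$Y{\left(b \right)} = \frac{7}{2} + 2 b^{2}$ ($Y{\left(b \right)} = \left(b^{2} + b b\right) + \frac{7}{2} = \left(b^{2} + b^{2}\right) + \frac{7}{2} = 2 b^{2} + \frac{7}{2} = \frac{7}{2} + 2 b^{2}$)
$\frac{859}{Y{\left(21 \right)}} = \frac{859}{\frac{7}{2} + 2 \cdot 21^{2}} = \frac{859}{\frac{7}{2} + 2 \cdot 441} = \frac{859}{\frac{7}{2} + 882} = \frac{859}{\frac{1771}{2}} = 859 \cdot \frac{2}{1771} = \frac{1718}{1771}$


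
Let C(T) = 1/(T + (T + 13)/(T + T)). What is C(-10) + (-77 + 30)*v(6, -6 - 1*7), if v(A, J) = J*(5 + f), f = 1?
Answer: 744178/203 ≈ 3665.9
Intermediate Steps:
v(A, J) = 6*J (v(A, J) = J*(5 + 1) = J*6 = 6*J)
C(T) = 1/(T + (13 + T)/(2*T)) (C(T) = 1/(T + (13 + T)/((2*T))) = 1/(T + (13 + T)*(1/(2*T))) = 1/(T + (13 + T)/(2*T)))
C(-10) + (-77 + 30)*v(6, -6 - 1*7) = 2*(-10)/(13 - 10 + 2*(-10)**2) + (-77 + 30)*(6*(-6 - 1*7)) = 2*(-10)/(13 - 10 + 2*100) - 282*(-6 - 7) = 2*(-10)/(13 - 10 + 200) - 282*(-13) = 2*(-10)/203 - 47*(-78) = 2*(-10)*(1/203) + 3666 = -20/203 + 3666 = 744178/203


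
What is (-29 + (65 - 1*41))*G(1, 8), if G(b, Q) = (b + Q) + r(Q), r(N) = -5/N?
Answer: -335/8 ≈ -41.875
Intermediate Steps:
G(b, Q) = Q + b - 5/Q (G(b, Q) = (b + Q) - 5/Q = (Q + b) - 5/Q = Q + b - 5/Q)
(-29 + (65 - 1*41))*G(1, 8) = (-29 + (65 - 1*41))*(8 + 1 - 5/8) = (-29 + (65 - 41))*(8 + 1 - 5*⅛) = (-29 + 24)*(8 + 1 - 5/8) = -5*67/8 = -335/8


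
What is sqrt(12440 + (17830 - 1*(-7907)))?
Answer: sqrt(38177) ≈ 195.39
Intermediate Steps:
sqrt(12440 + (17830 - 1*(-7907))) = sqrt(12440 + (17830 + 7907)) = sqrt(12440 + 25737) = sqrt(38177)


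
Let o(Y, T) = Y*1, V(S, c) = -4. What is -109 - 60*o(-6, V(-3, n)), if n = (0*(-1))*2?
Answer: 251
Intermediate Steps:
n = 0 (n = 0*2 = 0)
o(Y, T) = Y
-109 - 60*o(-6, V(-3, n)) = -109 - 60*(-6) = -109 + 360 = 251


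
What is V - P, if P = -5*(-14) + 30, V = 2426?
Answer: 2326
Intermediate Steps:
P = 100 (P = 70 + 30 = 100)
V - P = 2426 - 1*100 = 2426 - 100 = 2326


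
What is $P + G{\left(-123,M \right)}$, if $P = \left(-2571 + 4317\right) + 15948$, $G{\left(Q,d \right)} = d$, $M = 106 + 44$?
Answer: $17844$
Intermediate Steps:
$M = 150$
$P = 17694$ ($P = 1746 + 15948 = 17694$)
$P + G{\left(-123,M \right)} = 17694 + 150 = 17844$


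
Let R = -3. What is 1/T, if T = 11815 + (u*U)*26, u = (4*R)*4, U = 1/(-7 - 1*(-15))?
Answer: 1/11659 ≈ 8.5771e-5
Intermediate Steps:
U = 1/8 (U = 1/(-7 + 15) = 1/8 ≈ 0.12500)
u = -48 (u = (4*(-3))*4 = -12*4 = -48)
T = 11659 (T = 11815 - 48*1/8*26 = 11815 - 6*26 = 11815 - 156 = 11659)
1/T = 1/11659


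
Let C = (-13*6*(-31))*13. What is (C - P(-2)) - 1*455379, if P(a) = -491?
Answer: -423454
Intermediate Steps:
C = 31434 (C = -78*(-31)*13 = 2418*13 = 31434)
(C - P(-2)) - 1*455379 = (31434 - 1*(-491)) - 1*455379 = (31434 + 491) - 455379 = 31925 - 455379 = -423454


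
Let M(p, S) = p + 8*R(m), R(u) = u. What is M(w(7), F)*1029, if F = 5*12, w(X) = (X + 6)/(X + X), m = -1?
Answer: -14553/2 ≈ -7276.5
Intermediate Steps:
w(X) = (6 + X)/(2*X) (w(X) = (6 + X)/((2*X)) = (6 + X)*(1/(2*X)) = (6 + X)/(2*X))
F = 60
M(p, S) = -8 + p (M(p, S) = p + 8*(-1) = p - 8 = -8 + p)
M(w(7), F)*1029 = (-8 + (½)*(6 + 7)/7)*1029 = (-8 + (½)*(⅐)*13)*1029 = (-8 + 13/14)*1029 = -99/14*1029 = -14553/2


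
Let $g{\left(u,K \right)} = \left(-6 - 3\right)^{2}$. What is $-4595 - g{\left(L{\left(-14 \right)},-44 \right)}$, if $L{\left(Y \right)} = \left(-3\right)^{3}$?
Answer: $-4676$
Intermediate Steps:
$L{\left(Y \right)} = -27$
$g{\left(u,K \right)} = 81$ ($g{\left(u,K \right)} = \left(-9\right)^{2} = 81$)
$-4595 - g{\left(L{\left(-14 \right)},-44 \right)} = -4595 - 81 = -4676$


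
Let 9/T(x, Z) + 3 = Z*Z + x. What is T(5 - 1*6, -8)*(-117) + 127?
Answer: 2189/20 ≈ 109.45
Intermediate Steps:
T(x, Z) = 9/(-3 + x + Z²) (T(x, Z) = 9/(-3 + (Z*Z + x)) = 9/(-3 + (Z² + x)) = 9/(-3 + (x + Z²)) = 9/(-3 + x + Z²))
T(5 - 1*6, -8)*(-117) + 127 = (9/(-3 + (5 - 1*6) + (-8)²))*(-117) + 127 = (9/(-3 + (5 - 6) + 64))*(-117) + 127 = (9/(-3 - 1 + 64))*(-117) + 127 = (9/60)*(-117) + 127 = (9*(1/60))*(-117) + 127 = (3/20)*(-117) + 127 = -351/20 + 127 = 2189/20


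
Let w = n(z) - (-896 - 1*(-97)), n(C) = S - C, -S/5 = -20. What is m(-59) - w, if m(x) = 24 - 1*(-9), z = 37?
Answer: -829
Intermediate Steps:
S = 100 (S = -5*(-20) = 100)
m(x) = 33 (m(x) = 24 + 9 = 33)
n(C) = 100 - C
w = 862 (w = (100 - 1*37) - (-896 - 1*(-97)) = (100 - 37) - (-896 + 97) = 63 - 1*(-799) = 63 + 799 = 862)
m(-59) - w = 33 - 1*862 = 33 - 862 = -829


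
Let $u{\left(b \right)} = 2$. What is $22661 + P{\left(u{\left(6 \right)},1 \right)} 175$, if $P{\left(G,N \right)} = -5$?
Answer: $21786$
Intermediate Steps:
$22661 + P{\left(u{\left(6 \right)},1 \right)} 175 = 22661 - 875 = 21786$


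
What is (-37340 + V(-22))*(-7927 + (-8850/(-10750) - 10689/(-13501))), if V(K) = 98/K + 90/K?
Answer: 9451291218880162/31929865 ≈ 2.9600e+8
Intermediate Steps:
V(K) = 188/K
(-37340 + V(-22))*(-7927 + (-8850/(-10750) - 10689/(-13501))) = (-37340 + 188/(-22))*(-7927 + (-8850/(-10750) - 10689/(-13501))) = (-37340 + 188*(-1/22))*(-7927 + (-8850*(-1/10750) - 10689*(-1/13501))) = (-37340 - 94/11)*(-7927 + (177/215 + 10689/13501)) = -410834*(-7927 + 4687812/2902715)/11 = -410834/11*(-23005133993/2902715) = 9451291218880162/31929865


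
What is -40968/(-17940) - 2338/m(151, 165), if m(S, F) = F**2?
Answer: 17890168/8140275 ≈ 2.1977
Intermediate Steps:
-40968/(-17940) - 2338/m(151, 165) = -40968/(-17940) - 2338/(165**2) = -40968*(-1/17940) - 2338/27225 = 3414/1495 - 2338*1/27225 = 3414/1495 - 2338/27225 = 17890168/8140275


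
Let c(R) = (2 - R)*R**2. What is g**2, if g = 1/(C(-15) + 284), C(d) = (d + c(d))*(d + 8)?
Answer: 1/696220996 ≈ 1.4363e-9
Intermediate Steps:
c(R) = R**2*(2 - R)
C(d) = (8 + d)*(d + d**2*(2 - d)) (C(d) = (d + d**2*(2 - d))*(d + 8) = (d + d**2*(2 - d))*(8 + d) = (8 + d)*(d + d**2*(2 - d)))
g = -1/26386 (g = 1/(-15*(8 - 1*(-15)**3 - 6*(-15)**2 + 17*(-15)) + 284) = 1/(-15*(8 - 1*(-3375) - 6*225 - 255) + 284) = 1/(-15*(8 + 3375 - 1350 - 255) + 284) = 1/(-15*1778 + 284) = 1/(-26670 + 284) = 1/(-26386) = -1/26386 ≈ -3.7899e-5)
g**2 = (-1/26386)**2 = 1/696220996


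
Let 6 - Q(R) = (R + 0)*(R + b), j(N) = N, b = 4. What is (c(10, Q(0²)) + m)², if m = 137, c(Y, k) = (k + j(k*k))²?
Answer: 3613801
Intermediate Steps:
Q(R) = 6 - R*(4 + R) (Q(R) = 6 - (R + 0)*(R + 4) = 6 - R*(4 + R))
c(Y, k) = (k + k²)² (c(Y, k) = (k + k*k)² = (k + k²)²)
(c(10, Q(0²)) + m)² = ((6 - (0²)² - 4*0²)²*(1 + (6 - (0²)² - 4*0²))² + 137)² = ((6 - 1*0² - 4*0)²*(1 + (6 - 1*0² - 4*0))² + 137)² = ((6 - 1*0 + 0)²*(1 + (6 - 1*0 + 0))² + 137)² = ((6 + 0 + 0)²*(1 + (6 + 0 + 0))² + 137)² = (6²*(1 + 6)² + 137)² = (36*7² + 137)² = (36*49 + 137)² = (1764 + 137)² = 1901² = 3613801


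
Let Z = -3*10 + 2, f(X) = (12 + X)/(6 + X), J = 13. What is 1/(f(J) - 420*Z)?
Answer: 19/223465 ≈ 8.5025e-5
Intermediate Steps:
f(X) = (12 + X)/(6 + X)
Z = -28 (Z = -30 + 2 = -28)
1/(f(J) - 420*Z) = 1/((12 + 13)/(6 + 13) - 420*(-28)) = 1/(25/19 + 11760) = 1/(223465/19) = 19/223465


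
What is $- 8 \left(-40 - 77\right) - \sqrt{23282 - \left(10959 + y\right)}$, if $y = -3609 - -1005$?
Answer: $936 - \sqrt{14927} \approx 813.82$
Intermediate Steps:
$y = -2604$ ($y = -3609 + 1005 = -2604$)
$- 8 \left(-40 - 77\right) - \sqrt{23282 - \left(10959 + y\right)} = - 8 \left(-40 - 77\right) - \sqrt{23282 - 8355} = \left(-8\right) \left(-117\right) - \sqrt{23282 + \left(-10959 + 2604\right)} = 936 - \sqrt{23282 - 8355} = 936 - \sqrt{14927}$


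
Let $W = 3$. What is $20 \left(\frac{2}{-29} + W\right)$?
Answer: $\frac{1700}{29} \approx 58.621$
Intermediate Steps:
$20 \left(\frac{2}{-29} + W\right) = 20 \left(\frac{2}{-29} + 3\right) = 20 \left(2 \left(- \frac{1}{29}\right) + 3\right) = 20 \left(- \frac{2}{29} + 3\right) = 20 \cdot \frac{85}{29} = \frac{1700}{29}$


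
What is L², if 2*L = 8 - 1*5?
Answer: 9/4 ≈ 2.2500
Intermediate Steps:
L = 3/2 (L = (8 - 1*5)/2 = (8 - 5)/2 = (½)*3 = 3/2 ≈ 1.5000)
L² = (3/2)² = 9/4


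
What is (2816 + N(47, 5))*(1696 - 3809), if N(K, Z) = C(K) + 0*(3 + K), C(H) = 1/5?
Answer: -29753153/5 ≈ -5.9506e+6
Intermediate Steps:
C(H) = ⅕
N(K, Z) = ⅕ (N(K, Z) = ⅕ + 0*(3 + K) = ⅕ + 0 = ⅕)
(2816 + N(47, 5))*(1696 - 3809) = (2816 + ⅕)*(1696 - 3809) = (14081/5)*(-2113) = -29753153/5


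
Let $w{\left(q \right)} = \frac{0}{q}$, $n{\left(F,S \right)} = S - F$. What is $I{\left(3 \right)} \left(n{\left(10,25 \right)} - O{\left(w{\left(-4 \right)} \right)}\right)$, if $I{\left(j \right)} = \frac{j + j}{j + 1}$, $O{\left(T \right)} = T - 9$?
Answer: $36$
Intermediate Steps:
$w{\left(q \right)} = 0$
$O{\left(T \right)} = -9 + T$
$I{\left(j \right)} = \frac{2 j}{1 + j}$
$I{\left(3 \right)} \left(n{\left(10,25 \right)} - O{\left(w{\left(-4 \right)} \right)}\right) = 2 \cdot 3 \frac{1}{1 + 3} \left(\left(25 - 10\right) - \left(-9 + 0\right)\right) = 2 \cdot 3 \cdot \frac{1}{4} \left(\left(25 - 10\right) - -9\right) = 2 \cdot 3 \cdot \frac{1}{4} \left(15 + 9\right) = \frac{3}{2} \cdot 24 = 36$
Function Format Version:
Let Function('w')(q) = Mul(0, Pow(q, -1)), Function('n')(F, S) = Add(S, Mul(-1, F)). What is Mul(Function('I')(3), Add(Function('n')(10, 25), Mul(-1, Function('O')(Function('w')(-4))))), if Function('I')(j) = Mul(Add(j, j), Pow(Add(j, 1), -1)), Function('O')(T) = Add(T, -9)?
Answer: 36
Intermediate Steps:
Function('w')(q) = 0
Function('O')(T) = Add(-9, T)
Function('I')(j) = Mul(2, j, Pow(Add(1, j), -1)) (Function('I')(j) = Mul(Mul(2, j), Pow(Add(1, j), -1)) = Mul(2, j, Pow(Add(1, j), -1)))
Mul(Function('I')(3), Add(Function('n')(10, 25), Mul(-1, Function('O')(Function('w')(-4))))) = Mul(Mul(2, 3, Pow(Add(1, 3), -1)), Add(Add(25, Mul(-1, 10)), Mul(-1, Add(-9, 0)))) = Mul(Mul(2, 3, Pow(4, -1)), Add(Add(25, -10), Mul(-1, -9))) = Mul(Mul(2, 3, Rational(1, 4)), Add(15, 9)) = Mul(Rational(3, 2), 24) = 36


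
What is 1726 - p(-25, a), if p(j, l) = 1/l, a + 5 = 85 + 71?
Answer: 260625/151 ≈ 1726.0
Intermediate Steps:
a = 151 (a = -5 + (85 + 71) = -5 + 156 = 151)
1726 - p(-25, a) = 1726 - 1/151 = 260625/151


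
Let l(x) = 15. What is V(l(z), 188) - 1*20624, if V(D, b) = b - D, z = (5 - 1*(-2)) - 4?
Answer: -20451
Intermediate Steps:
z = 3 (z = (5 + 2) - 4 = 7 - 4 = 3)
V(l(z), 188) - 1*20624 = (188 - 1*15) - 1*20624 = (188 - 15) - 20624 = 173 - 20624 = -20451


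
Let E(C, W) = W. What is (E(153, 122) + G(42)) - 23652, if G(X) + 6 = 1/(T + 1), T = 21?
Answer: -517791/22 ≈ -23536.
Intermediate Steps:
G(X) = -131/22 (G(X) = -6 + 1/(21 + 1) = -6 + 1/22 = -131/22)
(E(153, 122) + G(42)) - 23652 = (122 - 131/22) - 23652 = 2553/22 - 23652 = -517791/22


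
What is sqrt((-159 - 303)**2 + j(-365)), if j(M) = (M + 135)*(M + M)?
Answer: 4*sqrt(23834) ≈ 617.53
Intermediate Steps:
j(M) = 2*M*(135 + M) (j(M) = (135 + M)*(2*M) = 2*M*(135 + M))
sqrt((-159 - 303)**2 + j(-365)) = sqrt((-159 - 303)**2 + 2*(-365)*(135 - 365)) = sqrt((-462)**2 + 2*(-365)*(-230)) = sqrt(213444 + 167900) = sqrt(381344) = 4*sqrt(23834)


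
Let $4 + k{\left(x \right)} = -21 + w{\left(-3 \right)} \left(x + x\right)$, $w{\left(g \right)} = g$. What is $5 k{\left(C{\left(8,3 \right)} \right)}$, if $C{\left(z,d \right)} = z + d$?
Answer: $-455$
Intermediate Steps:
$C{\left(z,d \right)} = d + z$
$k{\left(x \right)} = -25 - 6 x$ ($k{\left(x \right)} = -4 - \left(21 + 3 \left(x + x\right)\right) = -4 - \left(21 + 3 \cdot 2 x\right) = -4 - \left(21 + 6 x\right) = -25 - 6 x$)
$5 k{\left(C{\left(8,3 \right)} \right)} = 5 \left(-25 - 6 \left(3 + 8\right)\right) = 5 \left(-25 - 66\right) = 5 \left(-91\right) = -455$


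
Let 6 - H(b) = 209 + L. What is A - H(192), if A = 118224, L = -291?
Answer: 118136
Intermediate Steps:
H(b) = 88 (H(b) = 6 - (209 - 291) = 6 - 1*(-82) = 6 + 82 = 88)
A - H(192) = 118224 - 1*88 = 118224 - 88 = 118136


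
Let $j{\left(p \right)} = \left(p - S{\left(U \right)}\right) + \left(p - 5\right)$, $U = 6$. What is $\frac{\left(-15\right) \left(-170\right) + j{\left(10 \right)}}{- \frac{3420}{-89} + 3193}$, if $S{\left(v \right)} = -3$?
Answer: $\frac{228552}{287597} \approx 0.79469$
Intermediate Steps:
$j{\left(p \right)} = -2 + 2 p$ ($j{\left(p \right)} = \left(p - -3\right) + \left(p - 5\right) = \left(p + 3\right) + \left(-5 + p\right) = \left(3 + p\right) + \left(-5 + p\right) = -2 + 2 p$)
$\frac{\left(-15\right) \left(-170\right) + j{\left(10 \right)}}{- \frac{3420}{-89} + 3193} = \frac{\left(-15\right) \left(-170\right) + \left(-2 + 2 \cdot 10\right)}{- \frac{3420}{-89} + 3193} = \frac{2550 + \left(-2 + 20\right)}{\left(-3420\right) \left(- \frac{1}{89}\right) + 3193} = \frac{2550 + 18}{\frac{3420}{89} + 3193} = \frac{2568}{\frac{287597}{89}} = 2568 \cdot \frac{89}{287597} = \frac{228552}{287597}$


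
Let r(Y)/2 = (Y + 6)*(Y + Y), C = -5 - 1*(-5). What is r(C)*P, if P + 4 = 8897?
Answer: 0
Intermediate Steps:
P = 8893 (P = -4 + 8897 = 8893)
C = 0 (C = -5 + 5 = 0)
r(Y) = 4*Y*(6 + Y) (r(Y) = 2*((Y + 6)*(Y + Y)) = 2*((6 + Y)*(2*Y)) = 2*(2*Y*(6 + Y)) = 4*Y*(6 + Y))
r(C)*P = (4*0*(6 + 0))*8893 = (4*0*6)*8893 = 0*8893 = 0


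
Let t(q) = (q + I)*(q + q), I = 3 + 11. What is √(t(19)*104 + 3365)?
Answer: √133781 ≈ 365.76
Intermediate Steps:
I = 14
t(q) = 2*q*(14 + q) (t(q) = (q + 14)*(q + q) = (14 + q)*(2*q) = 2*q*(14 + q))
√(t(19)*104 + 3365) = √((2*19*(14 + 19))*104 + 3365) = √((2*19*33)*104 + 3365) = √(1254*104 + 3365) = √(130416 + 3365) = √133781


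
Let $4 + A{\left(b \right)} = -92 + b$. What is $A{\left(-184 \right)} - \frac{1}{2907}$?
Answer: $- \frac{813961}{2907} \approx -280.0$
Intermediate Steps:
$A{\left(b \right)} = -96 + b$ ($A{\left(b \right)} = -4 + \left(-92 + b\right) = -96 + b$)
$A{\left(-184 \right)} - \frac{1}{2907} = \left(-96 - 184\right) - \frac{1}{2907} = -280 - \frac{1}{2907} = - \frac{813961}{2907}$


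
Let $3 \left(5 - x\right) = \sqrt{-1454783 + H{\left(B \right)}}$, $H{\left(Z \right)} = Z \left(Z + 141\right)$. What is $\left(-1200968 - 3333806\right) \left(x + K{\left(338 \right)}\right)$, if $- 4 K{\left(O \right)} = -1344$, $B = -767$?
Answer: $-1546357934 + \frac{4534774 i \sqrt{974641}}{3} \approx -1.5464 \cdot 10^{9} + 1.4923 \cdot 10^{9} i$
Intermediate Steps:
$K{\left(O \right)} = 336$ ($K{\left(O \right)} = \left(- \frac{1}{4}\right) \left(-1344\right) = 336$)
$H{\left(Z \right)} = Z \left(141 + Z\right)$
$x = 5 - \frac{i \sqrt{974641}}{3}$ ($x = 5 - \frac{\sqrt{-1454783 - 767 \left(141 - 767\right)}}{3} = 5 - \frac{\sqrt{-1454783 - -480142}}{3} = 5 - \frac{\sqrt{-1454783 + 480142}}{3} = 5 - \frac{\sqrt{-974641}}{3} = 5 - \frac{i \sqrt{974641}}{3} \approx 5.0 - 329.08 i$)
$\left(-1200968 - 3333806\right) \left(x + K{\left(338 \right)}\right) = \left(-1200968 - 3333806\right) \left(\left(5 - \frac{i \sqrt{974641}}{3}\right) + 336\right) = - 4534774 \left(341 - \frac{i \sqrt{974641}}{3}\right) = -1546357934 + \frac{4534774 i \sqrt{974641}}{3}$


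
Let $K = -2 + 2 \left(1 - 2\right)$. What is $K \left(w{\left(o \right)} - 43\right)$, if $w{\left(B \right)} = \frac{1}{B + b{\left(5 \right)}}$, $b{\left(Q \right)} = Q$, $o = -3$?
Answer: $170$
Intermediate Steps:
$w{\left(B \right)} = \frac{1}{5 + B}$ ($w{\left(B \right)} = \frac{1}{B + 5} = \frac{1}{5 + B}$)
$K = -4$ ($K = -2 + 2 \left(-1\right) = -2 - 2 = -4$)
$K \left(w{\left(o \right)} - 43\right) = - 4 \left(\frac{1}{5 - 3} - 43\right) = - 4 \left(\frac{1}{2} - 43\right) = \left(-4\right) \left(- \frac{85}{2}\right) = 170$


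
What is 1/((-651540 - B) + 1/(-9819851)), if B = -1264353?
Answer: 9819851/6017732350862 ≈ 1.6318e-6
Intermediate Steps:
1/((-651540 - B) + 1/(-9819851)) = 1/((-651540 - 1*(-1264353)) + 1/(-9819851)) = 1/((-651540 + 1264353) - 1/9819851) = 1/(612813 - 1/9819851) = 1/(6017732350862/9819851) = 9819851/6017732350862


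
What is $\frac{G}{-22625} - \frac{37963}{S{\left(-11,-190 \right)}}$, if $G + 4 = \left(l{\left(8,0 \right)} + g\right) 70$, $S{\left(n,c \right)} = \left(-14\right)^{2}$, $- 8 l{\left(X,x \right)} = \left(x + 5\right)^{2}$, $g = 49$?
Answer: $- \frac{214885374}{1108625} \approx -193.83$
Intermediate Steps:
$l{\left(X,x \right)} = - \frac{\left(5 + x\right)^{2}}{8}$ ($l{\left(X,x \right)} = - \frac{\left(x + 5\right)^{2}}{8} = - \frac{\left(5 + x\right)^{2}}{8}$)
$S{\left(n,c \right)} = 196$
$G = \frac{12829}{4}$ ($G = -4 + \left(- \frac{\left(5 + 0\right)^{2}}{8} + 49\right) 70 = -4 + \left(- \frac{5^{2}}{8} + 49\right) 70 = -4 + \left(\left(- \frac{1}{8}\right) 25 + 49\right) 70 = -4 + \left(- \frac{25}{8} + 49\right) 70 = -4 + \frac{367}{8} \cdot 70 = -4 + \frac{12845}{4} = \frac{12829}{4} \approx 3207.3$)
$\frac{G}{-22625} - \frac{37963}{S{\left(-11,-190 \right)}} = \frac{12829}{4 \left(-22625\right)} - \frac{37963}{196} = \frac{12829}{4} \left(- \frac{1}{22625}\right) - \frac{37963}{196} = - \frac{12829}{90500} - \frac{37963}{196} = - \frac{214885374}{1108625}$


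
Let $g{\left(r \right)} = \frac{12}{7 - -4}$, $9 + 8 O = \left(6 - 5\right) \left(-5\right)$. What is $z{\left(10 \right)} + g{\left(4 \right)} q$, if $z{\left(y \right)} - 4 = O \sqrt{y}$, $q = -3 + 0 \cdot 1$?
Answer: $\frac{8}{11} - \frac{7 \sqrt{10}}{4} \approx -4.8067$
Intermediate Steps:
$O = - \frac{7}{4}$ ($O = - \frac{9}{8} + \frac{\left(6 - 5\right) \left(-5\right)}{8} = - \frac{9}{8} + \frac{1 \left(-5\right)}{8} = - \frac{9}{8} + \frac{1}{8} \left(-5\right) = - \frac{9}{8} - \frac{5}{8} = - \frac{7}{4} \approx -1.75$)
$g{\left(r \right)} = \frac{12}{11}$ ($g{\left(r \right)} = \frac{12}{7 + 4} = \frac{12}{11}$)
$q = -3$ ($q = -3 + 0 = -3$)
$z{\left(y \right)} = 4 - \frac{7 \sqrt{y}}{4}$
$z{\left(10 \right)} + g{\left(4 \right)} q = \left(4 - \frac{7 \sqrt{10}}{4}\right) + \frac{12}{11} \left(-3\right) = \left(4 - \frac{7 \sqrt{10}}{4}\right) - \frac{36}{11} = \frac{8}{11} - \frac{7 \sqrt{10}}{4}$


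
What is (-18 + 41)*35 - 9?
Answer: 796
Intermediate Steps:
(-18 + 41)*35 - 9 = 23*35 - 9 = 805 - 9 = 796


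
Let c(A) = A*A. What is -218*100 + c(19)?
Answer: -21439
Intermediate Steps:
c(A) = A²
-218*100 + c(19) = -218*100 + 19² = -21800 + 361 = -21439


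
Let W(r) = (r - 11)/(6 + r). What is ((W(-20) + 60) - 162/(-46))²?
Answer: 448041889/103684 ≈ 4321.2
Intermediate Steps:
W(r) = (-11 + r)/(6 + r)
((W(-20) + 60) - 162/(-46))² = (((-11 - 20)/(6 - 20) + 60) - 162/(-46))² = ((-31/(-14) + 60) - 162*(-1/46))² = ((-1/14*(-31) + 60) + 81/23)² = ((31/14 + 60) + 81/23)² = (871/14 + 81/23)² = (21167/322)² = 448041889/103684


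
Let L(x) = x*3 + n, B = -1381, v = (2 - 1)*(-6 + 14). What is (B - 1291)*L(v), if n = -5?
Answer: -50768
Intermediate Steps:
v = 8 (v = 1*8 = 8)
L(x) = -5 + 3*x (L(x) = x*3 - 5 = 3*x - 5 = -5 + 3*x)
(B - 1291)*L(v) = (-1381 - 1291)*(-5 + 3*8) = -2672*(-5 + 24) = -2672*19 = -50768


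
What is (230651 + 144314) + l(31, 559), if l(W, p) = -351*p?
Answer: 178756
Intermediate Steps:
(230651 + 144314) + l(31, 559) = (230651 + 144314) - 351*559 = 374965 - 196209 = 178756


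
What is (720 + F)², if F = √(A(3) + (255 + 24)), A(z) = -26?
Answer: (720 + √253)² ≈ 5.4156e+5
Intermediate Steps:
F = √253 (F = √(-26 + (255 + 24)) = √(-26 + 279) = √253 ≈ 15.906)
(720 + F)² = (720 + √253)²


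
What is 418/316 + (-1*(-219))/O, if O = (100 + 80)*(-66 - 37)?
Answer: 640043/488220 ≈ 1.3110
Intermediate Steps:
O = -18540 (O = 180*(-103) = -18540)
418/316 + (-1*(-219))/O = 418/316 - 1*(-219)/(-18540) = 418*(1/316) + 219*(-1/18540) = 209/158 - 73/6180 = 640043/488220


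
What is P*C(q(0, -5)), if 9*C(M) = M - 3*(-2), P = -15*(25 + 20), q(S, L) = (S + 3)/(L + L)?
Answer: -855/2 ≈ -427.50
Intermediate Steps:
q(S, L) = (3 + S)/(2*L) (q(S, L) = (3 + S)/((2*L)) = (3 + S)*(1/(2*L)) = (3 + S)/(2*L))
P = -675 (P = -15*45 = -675)
C(M) = ⅔ + M/9 (C(M) = (M - 3*(-2))/9 = (M + 6)/9 = (6 + M)/9 = ⅔ + M/9)
P*C(q(0, -5)) = -675*(⅔ + ((½)*(3 + 0)/(-5))/9) = -675*(⅔ + ((½)*(-⅕)*3)/9) = -675*(⅔ + (⅑)*(-3/10)) = -675*(⅔ - 1/30) = -675*19/30 = -855/2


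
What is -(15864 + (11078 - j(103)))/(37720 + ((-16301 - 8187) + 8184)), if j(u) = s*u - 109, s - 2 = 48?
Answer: -21901/21416 ≈ -1.0226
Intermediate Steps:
s = 50 (s = 2 + 48 = 50)
j(u) = -109 + 50*u (j(u) = 50*u - 109 = -109 + 50*u)
-(15864 + (11078 - j(103)))/(37720 + ((-16301 - 8187) + 8184)) = -(15864 + (11078 - (-109 + 50*103)))/(37720 + ((-16301 - 8187) + 8184)) = -(15864 + (11078 - (-109 + 5150)))/(37720 + (-24488 + 8184)) = -(15864 + (11078 - 1*5041))/(37720 - 16304) = -(15864 + (11078 - 5041))/21416 = -(15864 + 6037)/21416 = -21901/21416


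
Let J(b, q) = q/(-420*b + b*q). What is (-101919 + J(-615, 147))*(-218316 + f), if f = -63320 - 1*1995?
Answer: 231114564187138/7995 ≈ 2.8907e+10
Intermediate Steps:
f = -65315 (f = -63320 - 1995 = -65315)
(-101919 + J(-615, 147))*(-218316 + f) = (-101919 + 147/(-615*(-420 + 147)))*(-218316 - 65315) = (-101919 + 147*(-1/615)/(-273))*(-283631) = (-101919 + 147*(-1/615)*(-1/273))*(-283631) = (-101919 + 7/7995)*(-283631) = -814842398/7995*(-283631) = 231114564187138/7995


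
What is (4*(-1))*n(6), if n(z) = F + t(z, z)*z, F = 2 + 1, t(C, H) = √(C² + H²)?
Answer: -12 - 144*√2 ≈ -215.65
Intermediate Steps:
F = 3
n(z) = 3 + z*√2*√(z²) (n(z) = 3 + √(z² + z²)*z = 3 + √(2*z²)*z = 3 + (√2*√(z²))*z = 3 + z*√2*√(z²))
(4*(-1))*n(6) = (4*(-1))*(3 + 6*√2*√(6²)) = -4*(3 + 6*√2*√36) = -4*(3 + 6*√2*6) = -4*(3 + 36*√2) = -12 - 144*√2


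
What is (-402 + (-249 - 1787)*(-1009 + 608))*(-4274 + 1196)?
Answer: -2511752652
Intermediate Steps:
(-402 + (-249 - 1787)*(-1009 + 608))*(-4274 + 1196) = (-402 - 2036*(-401))*(-3078) = (-402 + 816436)*(-3078) = 816034*(-3078) = -2511752652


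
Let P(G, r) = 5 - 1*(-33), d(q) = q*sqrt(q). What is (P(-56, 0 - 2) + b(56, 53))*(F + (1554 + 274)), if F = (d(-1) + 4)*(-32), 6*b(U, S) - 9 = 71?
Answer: 261800/3 + 4928*I/3 ≈ 87267.0 + 1642.7*I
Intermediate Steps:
b(U, S) = 40/3 (b(U, S) = 3/2 + (1/6)*71 = 3/2 + 71/6 = 40/3)
d(q) = q**(3/2)
F = -128 + 32*I (F = ((-1)**(3/2) + 4)*(-32) = (-I + 4)*(-32) = (4 - I)*(-32) = -128 + 32*I ≈ -128.0 + 32.0*I)
P(G, r) = 38 (P(G, r) = 5 + 33 = 38)
(P(-56, 0 - 2) + b(56, 53))*(F + (1554 + 274)) = (38 + 40/3)*((-128 + 32*I) + (1554 + 274)) = 154*((-128 + 32*I) + 1828)/3 = 154*(1700 + 32*I)/3 = 261800/3 + 4928*I/3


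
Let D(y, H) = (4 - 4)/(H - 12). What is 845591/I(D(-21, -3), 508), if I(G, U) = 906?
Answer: 845591/906 ≈ 933.32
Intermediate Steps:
D(y, H) = 0 (D(y, H) = 0/(-12 + H) = 0)
845591/I(D(-21, -3), 508) = 845591/906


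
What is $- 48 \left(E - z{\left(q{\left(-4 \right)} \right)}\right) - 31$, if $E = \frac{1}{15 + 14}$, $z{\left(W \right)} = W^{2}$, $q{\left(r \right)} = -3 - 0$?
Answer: $\frac{11581}{29} \approx 399.34$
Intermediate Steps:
$q{\left(r \right)} = -3$ ($q{\left(r \right)} = -3 + 0 = -3$)
$E = \frac{1}{29} \approx 0.034483$
$- 48 \left(E - z{\left(q{\left(-4 \right)} \right)}\right) - 31 = - 48 \left(\frac{1}{29} - \left(-3\right)^{2}\right) - 31 = - 48 \left(\frac{1}{29} - 9\right) - 31 = \left(-48\right) \left(- \frac{260}{29}\right) - 31 = \frac{12480}{29} - 31 = \frac{11581}{29}$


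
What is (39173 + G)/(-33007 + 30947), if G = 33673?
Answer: -36423/1030 ≈ -35.362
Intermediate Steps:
(39173 + G)/(-33007 + 30947) = (39173 + 33673)/(-33007 + 30947) = 72846/(-2060) = 72846*(-1/2060) = -36423/1030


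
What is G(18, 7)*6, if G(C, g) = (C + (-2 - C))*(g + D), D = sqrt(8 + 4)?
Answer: -84 - 24*sqrt(3) ≈ -125.57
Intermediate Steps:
D = 2*sqrt(3) (D = sqrt(12) = 2*sqrt(3) ≈ 3.4641)
G(C, g) = -4*sqrt(3) - 2*g (G(C, g) = (C + (-2 - C))*(g + 2*sqrt(3)) = -2*(g + 2*sqrt(3)) = -4*sqrt(3) - 2*g)
G(18, 7)*6 = (-4*sqrt(3) - 2*7)*6 = (-4*sqrt(3) - 14)*6 = (-14 - 4*sqrt(3))*6 = -84 - 24*sqrt(3)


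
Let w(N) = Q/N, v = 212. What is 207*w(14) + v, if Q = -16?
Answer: -172/7 ≈ -24.571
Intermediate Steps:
w(N) = -16/N
207*w(14) + v = 207*(-16/14) + 212 = 207*(-16*1/14) + 212 = 207*(-8/7) + 212 = -1656/7 + 212 = -172/7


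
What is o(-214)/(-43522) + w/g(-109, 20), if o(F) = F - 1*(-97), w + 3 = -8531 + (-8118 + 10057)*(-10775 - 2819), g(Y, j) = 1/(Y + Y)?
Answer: 250167563470917/43522 ≈ 5.7481e+9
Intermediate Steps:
g(Y, j) = 1/(2*Y)
w = -26367300 (w = -3 + (-8531 + (-8118 + 10057)*(-10775 - 2819)) = -3 + (-8531 + 1939*(-13594)) = -3 + (-8531 - 26358766) = -3 - 26367297 = -26367300)
o(F) = 97 + F (o(F) = F + 97 = 97 + F)
o(-214)/(-43522) + w/g(-109, 20) = (97 - 214)/(-43522) - 26367300/((½)/(-109)) = -117*(-1/43522) - 26367300/((½)*(-1/109)) = 117/43522 - 26367300/(-1/218) = 117/43522 - 26367300*(-218) = 117/43522 + 5748071400 = 250167563470917/43522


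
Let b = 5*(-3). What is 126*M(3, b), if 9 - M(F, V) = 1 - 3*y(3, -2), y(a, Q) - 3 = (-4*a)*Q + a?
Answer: 12348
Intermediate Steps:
y(a, Q) = 3 + a - 4*Q*a (y(a, Q) = 3 + ((-4*a)*Q + a) = 3 + (-4*Q*a + a) = 3 + (a - 4*Q*a) = 3 + a - 4*Q*a)
b = -15
M(F, V) = 98 (M(F, V) = 9 - (1 - 3*(3 + 3 - 4*(-2)*3)) = 9 - (1 - 3*(3 + 3 + 24)) = 9 - (1 - 3*30) = 9 - (1 - 90) = 9 - 1*(-89) = 9 + 89 = 98)
126*M(3, b) = 126*98 = 12348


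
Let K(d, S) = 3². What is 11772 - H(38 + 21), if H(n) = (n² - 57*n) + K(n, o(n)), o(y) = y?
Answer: 11645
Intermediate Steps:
K(d, S) = 9
H(n) = 9 + n² - 57*n (H(n) = (n² - 57*n) + 9 = 9 + n² - 57*n)
11772 - H(38 + 21) = 11772 - (9 + (38 + 21)² - 57*(38 + 21)) = 11772 - (9 + 59² - 57*59) = 11772 - (9 + 3481 - 3363) = 11772 - 1*127 = 11772 - 127 = 11645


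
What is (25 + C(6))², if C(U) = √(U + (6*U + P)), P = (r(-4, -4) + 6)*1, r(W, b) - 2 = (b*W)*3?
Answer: 723 + 350*√2 ≈ 1218.0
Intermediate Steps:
r(W, b) = 2 + 3*W*b (r(W, b) = 2 + (b*W)*3 = 2 + (W*b)*3 = 2 + 3*W*b)
P = 56 (P = ((2 + 3*(-4)*(-4)) + 6)*1 = ((2 + 48) + 6)*1 = (50 + 6)*1 = 56*1 = 56)
C(U) = √(56 + 7*U) (C(U) = √(U + (6*U + 56)) = √(U + (56 + 6*U)) = √(56 + 7*U))
(25 + C(6))² = (25 + √(56 + 7*6))² = (25 + √(56 + 42))² = (25 + √98)² = (25 + 7*√2)²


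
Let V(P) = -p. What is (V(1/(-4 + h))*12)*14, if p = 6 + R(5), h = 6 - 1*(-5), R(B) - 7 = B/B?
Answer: -2352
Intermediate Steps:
R(B) = 8 (R(B) = 7 + B/B = 7 + 1 = 8)
h = 11 (h = 6 + 5 = 11)
p = 14 (p = 6 + 8 = 14)
V(P) = -14 (V(P) = -1*14 = -14)
(V(1/(-4 + h))*12)*14 = -14*12*14 = -168*14 = -2352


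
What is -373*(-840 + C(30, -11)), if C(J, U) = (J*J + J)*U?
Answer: 4129110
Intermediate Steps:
C(J, U) = U*(J + J²) (C(J, U) = (J² + J)*U = (J + J²)*U = U*(J + J²))
-373*(-840 + C(30, -11)) = -373*(-840 + 30*(-11)*(1 + 30)) = -373*(-840 + 30*(-11)*31) = -373*(-840 - 10230) = -373*(-11070) = 4129110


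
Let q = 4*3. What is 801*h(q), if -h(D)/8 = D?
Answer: -76896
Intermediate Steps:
q = 12
h(D) = -8*D
801*h(q) = 801*(-8*12) = 801*(-96) = -76896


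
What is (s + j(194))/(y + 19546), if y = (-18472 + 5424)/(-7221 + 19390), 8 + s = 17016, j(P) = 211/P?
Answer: 13384938649/15380463948 ≈ 0.87026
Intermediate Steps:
s = 17008 (s = -8 + 17016 = 17008)
y = -13048/12169 ≈ -1.0722
(s + j(194))/(y + 19546) = (17008 + 211/194)/(-13048/12169 + 19546) = (17008 + 211*(1/194))/(237842226/12169) = (17008 + 211/194)*(12169/237842226) = (3299763/194)*(12169/237842226) = 13384938649/15380463948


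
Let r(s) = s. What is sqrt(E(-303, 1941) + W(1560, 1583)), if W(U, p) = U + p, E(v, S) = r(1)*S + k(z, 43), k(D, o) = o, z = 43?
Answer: sqrt(5127) ≈ 71.603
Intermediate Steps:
E(v, S) = 43 + S (E(v, S) = 1*S + 43 = S + 43 = 43 + S)
sqrt(E(-303, 1941) + W(1560, 1583)) = sqrt((43 + 1941) + (1560 + 1583)) = sqrt(1984 + 3143) = sqrt(5127)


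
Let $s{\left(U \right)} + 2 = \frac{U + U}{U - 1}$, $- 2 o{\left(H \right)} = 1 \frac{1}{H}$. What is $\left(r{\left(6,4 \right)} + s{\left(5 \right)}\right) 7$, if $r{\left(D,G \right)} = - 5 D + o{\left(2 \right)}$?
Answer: $- \frac{833}{4} \approx -208.25$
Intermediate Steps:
$o{\left(H \right)} = - \frac{1}{2 H}$ ($o{\left(H \right)} = - \frac{1 \frac{1}{H}}{2} = - \frac{1}{2 H}$)
$r{\left(D,G \right)} = - \frac{1}{4} - 5 D$ ($r{\left(D,G \right)} = - 5 D - \frac{1}{2 \cdot 2} = - 5 D - \frac{1}{4} = - \frac{1}{4} - 5 D$)
$s{\left(U \right)} = -2 + \frac{2 U}{-1 + U}$ ($s{\left(U \right)} = -2 + \frac{U + U}{U - 1} = -2 + \frac{2 U}{-1 + U}$)
$\left(r{\left(6,4 \right)} + s{\left(5 \right)}\right) 7 = \left(\left(- \frac{1}{4} - 30\right) + \frac{2}{-1 + 5}\right) 7 = \left(\left(- \frac{1}{4} - 30\right) + \frac{2}{4}\right) 7 = \left(- \frac{121}{4} + 2 \cdot \frac{1}{4}\right) 7 = \left(- \frac{121}{4} + \frac{1}{2}\right) 7 = \left(- \frac{119}{4}\right) 7 = - \frac{833}{4}$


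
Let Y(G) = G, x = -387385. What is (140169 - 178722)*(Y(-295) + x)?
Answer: 14946227040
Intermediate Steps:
(140169 - 178722)*(Y(-295) + x) = (140169 - 178722)*(-295 - 387385) = -38553*(-387680) = 14946227040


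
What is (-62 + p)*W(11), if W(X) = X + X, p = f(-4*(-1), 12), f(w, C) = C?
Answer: -1100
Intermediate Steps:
p = 12
W(X) = 2*X
(-62 + p)*W(11) = (-62 + 12)*(2*11) = -50*22 = -1100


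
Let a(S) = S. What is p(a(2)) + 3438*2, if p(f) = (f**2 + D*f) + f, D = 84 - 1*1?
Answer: 7048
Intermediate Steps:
D = 83 (D = 84 - 1 = 83)
p(f) = f**2 + 84*f (p(f) = (f**2 + 83*f) + f = f**2 + 84*f)
p(a(2)) + 3438*2 = 2*(84 + 2) + 3438*2 = 2*86 + 6876 = 172 + 6876 = 7048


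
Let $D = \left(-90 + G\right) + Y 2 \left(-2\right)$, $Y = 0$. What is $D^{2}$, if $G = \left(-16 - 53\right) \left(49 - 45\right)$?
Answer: $133956$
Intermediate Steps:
$G = -276$ ($G = \left(-69\right) 4 = -276$)
$D = -366$ ($D = \left(-90 - 276\right) + 0 \cdot 2 \left(-2\right) = -366 + 0 \left(-2\right) = -366 + 0 = -366$)
$D^{2} = \left(-366\right)^{2} = 133956$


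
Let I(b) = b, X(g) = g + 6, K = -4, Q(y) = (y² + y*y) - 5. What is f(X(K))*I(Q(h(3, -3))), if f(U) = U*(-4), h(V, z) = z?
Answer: -104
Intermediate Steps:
Q(y) = -5 + 2*y² (Q(y) = (y² + y²) - 5 = 2*y² - 5 = -5 + 2*y²)
X(g) = 6 + g
f(U) = -4*U
f(X(K))*I(Q(h(3, -3))) = (-4*(6 - 4))*(-5 + 2*(-3)²) = (-4*2)*(-5 + 2*9) = -8*(-5 + 18) = -8*13 = -104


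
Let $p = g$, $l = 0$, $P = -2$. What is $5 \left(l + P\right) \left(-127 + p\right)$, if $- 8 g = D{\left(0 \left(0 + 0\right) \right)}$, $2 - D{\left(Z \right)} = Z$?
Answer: $\frac{2545}{2} \approx 1272.5$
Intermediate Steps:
$D{\left(Z \right)} = 2 - Z$
$g = - \frac{1}{4}$ ($g = - \frac{2 - 0 \left(0 + 0\right)}{8} = - \frac{2 - 0 \cdot 0}{8} = - \frac{2 - 0}{8} = - \frac{2 + 0}{8} = \left(- \frac{1}{8}\right) 2 = - \frac{1}{4} \approx -0.25$)
$p = - \frac{1}{4} \approx -0.25$
$5 \left(l + P\right) \left(-127 + p\right) = 5 \left(0 - 2\right) \left(-127 - \frac{1}{4}\right) = 5 \left(-2\right) \left(- \frac{509}{4}\right) = \left(-10\right) \left(- \frac{509}{4}\right) = \frac{2545}{2}$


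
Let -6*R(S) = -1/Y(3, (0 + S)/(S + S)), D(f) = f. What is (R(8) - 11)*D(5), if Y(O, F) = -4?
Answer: -1325/24 ≈ -55.208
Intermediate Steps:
R(S) = -1/24 (R(S) = -(-1)/(6*(-4)) = -(-1)*(-1)/(6*4) = -⅙*¼ = -1/24)
(R(8) - 11)*D(5) = (-1/24 - 11)*5 = -265/24*5 = -1325/24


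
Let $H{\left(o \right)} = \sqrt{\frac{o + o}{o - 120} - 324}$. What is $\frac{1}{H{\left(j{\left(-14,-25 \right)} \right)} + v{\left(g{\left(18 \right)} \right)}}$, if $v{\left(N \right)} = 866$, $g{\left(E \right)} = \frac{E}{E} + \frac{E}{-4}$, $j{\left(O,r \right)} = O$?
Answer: $\frac{29011}{25134373} - \frac{i \sqrt{1453498}}{50268746} \approx 0.0011542 - 2.3983 \cdot 10^{-5} i$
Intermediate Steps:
$g{\left(E \right)} = 1 - \frac{E}{4}$ ($g{\left(E \right)} = 1 + E \left(- \frac{1}{4}\right) = 1 - \frac{E}{4}$)
$H{\left(o \right)} = \sqrt{-324 + \frac{2 o}{-120 + o}}$ ($H{\left(o \right)} = \sqrt{\frac{2 o}{-120 + o} - 324} = \sqrt{-324 + \frac{2 o}{-120 + o}}$)
$\frac{1}{H{\left(j{\left(-14,-25 \right)} \right)} + v{\left(g{\left(18 \right)} \right)}} = \frac{1}{\sqrt{2} \sqrt{\frac{19440 - -2254}{-120 - 14}} + 866} = \frac{1}{\sqrt{2} \sqrt{\frac{19440 + 2254}{-134}} + 866} = \frac{1}{\sqrt{2} \sqrt{\left(- \frac{1}{134}\right) 21694} + 866} = \frac{1}{\sqrt{2} \sqrt{- \frac{10847}{67}} + 866} = \frac{1}{\sqrt{2} \frac{i \sqrt{726749}}{67} + 866} = \frac{1}{\frac{i \sqrt{1453498}}{67} + 866} = \frac{1}{866 + \frac{i \sqrt{1453498}}{67}}$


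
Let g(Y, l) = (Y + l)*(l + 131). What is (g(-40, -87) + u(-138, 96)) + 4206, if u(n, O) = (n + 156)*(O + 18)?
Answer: 670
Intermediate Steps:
u(n, O) = (18 + O)*(156 + n) (u(n, O) = (156 + n)*(18 + O) = (18 + O)*(156 + n))
g(Y, l) = (131 + l)*(Y + l) (g(Y, l) = (Y + l)*(131 + l) = (131 + l)*(Y + l))
(g(-40, -87) + u(-138, 96)) + 4206 = (((-87)**2 + 131*(-40) + 131*(-87) - 40*(-87)) + (2808 + 18*(-138) + 156*96 + 96*(-138))) + 4206 = ((7569 - 5240 - 11397 + 3480) + (2808 - 2484 + 14976 - 13248)) + 4206 = (-5588 + 2052) + 4206 = -3536 + 4206 = 670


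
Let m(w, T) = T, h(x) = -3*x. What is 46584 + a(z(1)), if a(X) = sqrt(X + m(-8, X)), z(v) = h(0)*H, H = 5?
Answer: 46584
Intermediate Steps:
z(v) = 0 (z(v) = -3*0*5 = 0*5 = 0)
a(X) = sqrt(2)*sqrt(X) (a(X) = sqrt(X + X) = sqrt(2*X) = sqrt(2)*sqrt(X))
46584 + a(z(1)) = 46584 + sqrt(2)*sqrt(0) = 46584 + sqrt(2)*0 = 46584 + 0 = 46584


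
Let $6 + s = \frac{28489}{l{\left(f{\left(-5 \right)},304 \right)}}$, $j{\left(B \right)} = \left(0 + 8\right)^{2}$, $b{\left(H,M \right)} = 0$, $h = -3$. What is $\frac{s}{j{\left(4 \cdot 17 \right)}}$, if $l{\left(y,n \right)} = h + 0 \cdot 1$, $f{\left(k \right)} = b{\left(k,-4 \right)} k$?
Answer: $- \frac{28507}{192} \approx -148.47$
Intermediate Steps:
$f{\left(k \right)} = 0$ ($f{\left(k \right)} = 0 k = 0$)
$j{\left(B \right)} = 64$ ($j{\left(B \right)} = 8^{2} = 64$)
$l{\left(y,n \right)} = -3$ ($l{\left(y,n \right)} = -3 + 0 \cdot 1 = -3 + 0 = -3$)
$s = - \frac{28507}{3}$ ($s = -6 + \frac{28489}{-3} = -6 + 28489 \left(- \frac{1}{3}\right) = -6 - \frac{28489}{3} = - \frac{28507}{3} \approx -9502.3$)
$\frac{s}{j{\left(4 \cdot 17 \right)}} = - \frac{28507}{3 \cdot 64} = \left(- \frac{28507}{3}\right) \frac{1}{64} = - \frac{28507}{192}$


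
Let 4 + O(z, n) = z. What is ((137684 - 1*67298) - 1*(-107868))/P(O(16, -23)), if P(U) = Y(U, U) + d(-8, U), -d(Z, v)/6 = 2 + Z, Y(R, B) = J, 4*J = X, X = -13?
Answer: 713016/131 ≈ 5442.9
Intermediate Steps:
J = -13/4 (J = (1/4)*(-13) = -13/4 ≈ -3.2500)
Y(R, B) = -13/4
d(Z, v) = -12 - 6*Z (d(Z, v) = -6*(2 + Z) = -12 - 6*Z)
O(z, n) = -4 + z
P(U) = 131/4 (P(U) = -13/4 + (-12 - 6*(-8)) = -13/4 + (-12 + 48) = -13/4 + 36 = 131/4)
((137684 - 1*67298) - 1*(-107868))/P(O(16, -23)) = ((137684 - 1*67298) - 1*(-107868))/(131/4) = ((137684 - 67298) + 107868)*(4/131) = (70386 + 107868)*(4/131) = 178254*(4/131) = 713016/131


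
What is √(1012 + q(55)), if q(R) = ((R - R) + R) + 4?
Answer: 3*√119 ≈ 32.726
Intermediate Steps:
q(R) = 4 + R (q(R) = (0 + R) + 4 = R + 4 = 4 + R)
√(1012 + q(55)) = √(1012 + (4 + 55)) = √(1012 + 59) = √1071 = 3*√119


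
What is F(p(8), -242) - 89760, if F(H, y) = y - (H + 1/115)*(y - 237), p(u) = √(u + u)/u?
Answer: -20644417/230 ≈ -89758.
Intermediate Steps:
p(u) = √2/√u (p(u) = √(2*u)/u = (√2*√u)/u = √2/√u)
F(H, y) = y - (-237 + y)*(1/115 + H) (F(H, y) = y - (H + 1/115)*(-237 + y) = y - (1/115 + H)*(-237 + y) = y - (-237 + y)*(1/115 + H))
F(p(8), -242) - 89760 = (237/115 + 237*(√2/√8) + (114/115)*(-242) - 1*√2/√8*(-242)) - 89760 = (237/115 + 237*(√2*(√2/4)) - 27588/115 - 1*√2*(√2/4)*(-242)) - 89760 = (237/115 + 237*(½) - 27588/115 - 1*½*(-242)) - 89760 = (237/115 + 237/2 - 27588/115 + 121) - 89760 = 383/230 - 89760 = -20644417/230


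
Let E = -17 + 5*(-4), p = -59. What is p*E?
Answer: 2183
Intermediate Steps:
E = -37 (E = -17 - 20 = -37)
p*E = -59*(-37) = 2183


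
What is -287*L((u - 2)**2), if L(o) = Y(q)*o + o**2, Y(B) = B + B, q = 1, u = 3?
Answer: -861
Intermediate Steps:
Y(B) = 2*B
L(o) = o**2 + 2*o (L(o) = (2*1)*o + o**2 = 2*o + o**2 = o**2 + 2*o)
-287*L((u - 2)**2) = -287*(3 - 2)**2*(2 + (3 - 2)**2) = -287*1**2*(2 + 1**2) = -287*(2 + 1) = -287*3 = -861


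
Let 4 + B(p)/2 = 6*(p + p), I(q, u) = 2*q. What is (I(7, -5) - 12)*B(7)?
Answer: 320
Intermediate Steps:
B(p) = -8 + 24*p (B(p) = -8 + 2*(6*(p + p)) = -8 + 2*(6*(2*p)) = -8 + 2*(12*p) = -8 + 24*p)
(I(7, -5) - 12)*B(7) = (2*7 - 12)*(-8 + 24*7) = (14 - 12)*(-8 + 168) = 2*160 = 320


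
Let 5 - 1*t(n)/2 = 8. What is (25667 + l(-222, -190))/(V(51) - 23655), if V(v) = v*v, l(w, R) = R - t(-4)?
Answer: -25483/21054 ≈ -1.2104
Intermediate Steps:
t(n) = -6 (t(n) = 10 - 2*8 = 10 - 16 = -6)
l(w, R) = 6 + R (l(w, R) = R - 1*(-6) = R + 6 = 6 + R)
V(v) = v²
(25667 + l(-222, -190))/(V(51) - 23655) = (25667 + (6 - 190))/(51² - 23655) = (25667 - 184)/(2601 - 23655) = 25483/(-21054) = 25483*(-1/21054) = -25483/21054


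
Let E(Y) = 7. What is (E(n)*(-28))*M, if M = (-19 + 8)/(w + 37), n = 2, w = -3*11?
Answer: 539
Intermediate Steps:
w = -33
M = -11/4 (M = (-19 + 8)/(-33 + 37) = -11/4 ≈ -2.7500)
(E(n)*(-28))*M = (7*(-28))*(-11/4) = -196*(-11/4) = 539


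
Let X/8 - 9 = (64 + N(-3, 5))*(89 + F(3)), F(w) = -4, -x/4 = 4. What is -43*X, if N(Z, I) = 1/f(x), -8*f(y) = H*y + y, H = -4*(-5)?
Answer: -39378196/21 ≈ -1.8752e+6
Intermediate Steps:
x = -16 (x = -4*4 = -16)
H = 20
f(y) = -21*y/8 (f(y) = -(20*y + y)/8 = -21*y/8)
N(Z, I) = 1/42 (N(Z, I) = 1/(-21/8*(-16)) = 1/42)
X = 915772/21 (X = 72 + 8*((64 + 1/42)*(89 - 4)) = 72 + 8*((2689/42)*85) = 72 + 8*(228565/42) = 72 + 914260/21 = 915772/21 ≈ 43608.)
-43*X = -43*915772/21 = -39378196/21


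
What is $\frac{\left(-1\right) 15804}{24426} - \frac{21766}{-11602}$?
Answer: $\frac{9674953}{7871957} \approx 1.229$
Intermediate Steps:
$\frac{\left(-1\right) 15804}{24426} - \frac{21766}{-11602} = \left(-15804\right) \frac{1}{24426} - - \frac{10883}{5801} = - \frac{878}{1357} + \frac{10883}{5801} = \frac{9674953}{7871957}$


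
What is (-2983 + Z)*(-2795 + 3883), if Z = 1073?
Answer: -2078080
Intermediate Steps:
(-2983 + Z)*(-2795 + 3883) = (-2983 + 1073)*(-2795 + 3883) = -1910*1088 = -2078080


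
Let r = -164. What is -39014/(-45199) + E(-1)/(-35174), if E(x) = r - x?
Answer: 1379645873/1589829626 ≈ 0.86779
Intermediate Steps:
E(x) = -164 - x
-39014/(-45199) + E(-1)/(-35174) = -39014/(-45199) + (-164 - 1*(-1))/(-35174) = -39014*(-1/45199) + (-164 + 1)*(-1/35174) = 39014/45199 - 163*(-1/35174) = 39014/45199 + 163/35174 = 1379645873/1589829626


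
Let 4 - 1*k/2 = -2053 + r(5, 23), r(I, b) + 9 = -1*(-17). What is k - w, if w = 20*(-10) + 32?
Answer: 4266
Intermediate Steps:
r(I, b) = 8 (r(I, b) = -9 - 1*(-17) = -9 + 17 = 8)
k = 4098 (k = 8 - 2*(-2053 + 8) = 8 - 2*(-2045) = 8 + 4090 = 4098)
w = -168 (w = -200 + 32 = -168)
k - w = 4098 - 1*(-168) = 4098 + 168 = 4266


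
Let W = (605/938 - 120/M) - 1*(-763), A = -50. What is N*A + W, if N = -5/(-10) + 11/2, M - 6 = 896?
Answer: 196083169/423038 ≈ 463.51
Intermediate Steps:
M = 902 (M = 6 + 896 = 902)
N = 6 (N = -5*(-⅒) + 11*(½) = ½ + 11/2 = 6)
W = 322994569/423038 (W = (605/938 - 120/902) - 1*(-763) = (605*(1/938) - 120*1/902) + 763 = (605/938 - 60/451) + 763 = 216575/423038 + 763 = 322994569/423038 ≈ 763.51)
N*A + W = 6*(-50) + 322994569/423038 = -300 + 322994569/423038 = 196083169/423038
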